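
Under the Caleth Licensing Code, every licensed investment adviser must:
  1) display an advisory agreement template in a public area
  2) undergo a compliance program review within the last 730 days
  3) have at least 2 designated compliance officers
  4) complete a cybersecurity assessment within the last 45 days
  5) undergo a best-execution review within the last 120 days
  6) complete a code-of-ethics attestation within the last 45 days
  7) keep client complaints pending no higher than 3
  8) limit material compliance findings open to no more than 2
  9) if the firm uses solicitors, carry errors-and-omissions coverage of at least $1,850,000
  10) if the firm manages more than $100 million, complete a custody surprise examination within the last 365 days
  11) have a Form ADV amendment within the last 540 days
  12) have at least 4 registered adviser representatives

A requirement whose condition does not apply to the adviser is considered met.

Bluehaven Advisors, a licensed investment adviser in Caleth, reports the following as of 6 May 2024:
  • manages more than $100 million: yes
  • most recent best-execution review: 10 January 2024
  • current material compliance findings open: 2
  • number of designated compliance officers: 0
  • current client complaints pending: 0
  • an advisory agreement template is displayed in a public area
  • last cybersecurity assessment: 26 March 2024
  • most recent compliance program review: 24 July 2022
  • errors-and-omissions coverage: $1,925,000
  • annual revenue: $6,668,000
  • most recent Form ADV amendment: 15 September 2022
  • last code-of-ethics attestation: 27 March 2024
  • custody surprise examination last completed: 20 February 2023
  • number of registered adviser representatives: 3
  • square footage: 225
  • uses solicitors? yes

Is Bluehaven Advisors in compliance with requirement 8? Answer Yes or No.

8. material compliance findings open 2 ≤ 2 → met

Yes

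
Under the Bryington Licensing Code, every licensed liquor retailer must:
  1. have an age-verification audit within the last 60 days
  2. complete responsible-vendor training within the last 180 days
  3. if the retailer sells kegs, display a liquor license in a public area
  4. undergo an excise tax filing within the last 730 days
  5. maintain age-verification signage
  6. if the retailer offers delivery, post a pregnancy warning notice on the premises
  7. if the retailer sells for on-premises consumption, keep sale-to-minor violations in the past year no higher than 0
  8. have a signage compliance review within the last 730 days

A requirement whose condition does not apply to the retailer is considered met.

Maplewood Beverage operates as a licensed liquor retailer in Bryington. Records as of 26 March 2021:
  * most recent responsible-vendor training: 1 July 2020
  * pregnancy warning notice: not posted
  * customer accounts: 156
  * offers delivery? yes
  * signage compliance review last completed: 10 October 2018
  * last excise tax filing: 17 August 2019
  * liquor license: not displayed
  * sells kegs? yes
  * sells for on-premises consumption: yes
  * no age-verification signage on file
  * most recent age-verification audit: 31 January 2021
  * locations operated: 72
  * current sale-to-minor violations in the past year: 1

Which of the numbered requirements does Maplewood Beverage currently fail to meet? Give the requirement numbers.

2, 3, 5, 6, 7, 8

1. age-verification audit 54 days ago vs limit 60 → met
2. responsible-vendor training 268 days ago vs limit 180 → not met
3. condition 'sells kegs' holds; liquor license absent → not met
4. excise tax filing 587 days ago vs limit 730 → met
5. age-verification signage absent → not met
6. condition 'offers delivery' holds; pregnancy warning notice absent → not met
7. condition 'sells for on-premises consumption' holds; sale-to-minor violations in the past year 1 > 0 → not met
8. signage compliance review 898 days ago vs limit 730 → not met
Not met: 2, 3, 5, 6, 7, 8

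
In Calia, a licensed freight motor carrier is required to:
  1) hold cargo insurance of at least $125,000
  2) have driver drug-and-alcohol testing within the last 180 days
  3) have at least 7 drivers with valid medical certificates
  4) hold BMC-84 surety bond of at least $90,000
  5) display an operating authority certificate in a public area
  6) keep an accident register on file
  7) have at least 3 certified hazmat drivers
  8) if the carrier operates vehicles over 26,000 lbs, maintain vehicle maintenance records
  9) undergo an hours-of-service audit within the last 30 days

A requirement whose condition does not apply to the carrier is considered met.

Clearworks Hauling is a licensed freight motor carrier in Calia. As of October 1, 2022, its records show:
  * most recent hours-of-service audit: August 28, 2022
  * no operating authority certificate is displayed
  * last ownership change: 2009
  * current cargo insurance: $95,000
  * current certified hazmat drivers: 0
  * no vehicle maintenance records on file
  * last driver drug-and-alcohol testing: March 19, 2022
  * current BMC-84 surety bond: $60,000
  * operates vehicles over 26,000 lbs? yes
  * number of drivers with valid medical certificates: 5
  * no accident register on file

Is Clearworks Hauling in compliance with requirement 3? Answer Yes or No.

3. drivers with valid medical certificates 5 < 7 → not met

No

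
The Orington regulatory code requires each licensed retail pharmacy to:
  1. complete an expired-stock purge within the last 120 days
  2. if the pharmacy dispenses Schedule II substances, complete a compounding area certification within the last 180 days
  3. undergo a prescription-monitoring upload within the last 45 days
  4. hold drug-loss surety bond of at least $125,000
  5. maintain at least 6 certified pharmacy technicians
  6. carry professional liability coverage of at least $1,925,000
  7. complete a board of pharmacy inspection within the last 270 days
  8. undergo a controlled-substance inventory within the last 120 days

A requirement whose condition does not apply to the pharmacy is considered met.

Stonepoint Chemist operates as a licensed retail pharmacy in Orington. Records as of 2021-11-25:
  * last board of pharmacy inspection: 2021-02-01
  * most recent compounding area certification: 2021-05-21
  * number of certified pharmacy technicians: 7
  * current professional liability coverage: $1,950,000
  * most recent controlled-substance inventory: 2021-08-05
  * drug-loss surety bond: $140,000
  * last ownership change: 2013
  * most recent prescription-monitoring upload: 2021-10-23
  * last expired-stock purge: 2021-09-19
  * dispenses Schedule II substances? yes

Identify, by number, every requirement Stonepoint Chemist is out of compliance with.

2, 7

1. expired-stock purge 67 days ago vs limit 120 → met
2. condition 'dispenses Schedule II substances' holds; compounding area certification 188 days ago vs limit 180 → not met
3. prescription-monitoring upload 33 days ago vs limit 45 → met
4. drug-loss surety bond $140,000 ≥ $125,000 → met
5. certified pharmacy technicians 7 ≥ 6 → met
6. professional liability coverage $1,950,000 ≥ $1,925,000 → met
7. board of pharmacy inspection 297 days ago vs limit 270 → not met
8. controlled-substance inventory 112 days ago vs limit 120 → met
Not met: 2, 7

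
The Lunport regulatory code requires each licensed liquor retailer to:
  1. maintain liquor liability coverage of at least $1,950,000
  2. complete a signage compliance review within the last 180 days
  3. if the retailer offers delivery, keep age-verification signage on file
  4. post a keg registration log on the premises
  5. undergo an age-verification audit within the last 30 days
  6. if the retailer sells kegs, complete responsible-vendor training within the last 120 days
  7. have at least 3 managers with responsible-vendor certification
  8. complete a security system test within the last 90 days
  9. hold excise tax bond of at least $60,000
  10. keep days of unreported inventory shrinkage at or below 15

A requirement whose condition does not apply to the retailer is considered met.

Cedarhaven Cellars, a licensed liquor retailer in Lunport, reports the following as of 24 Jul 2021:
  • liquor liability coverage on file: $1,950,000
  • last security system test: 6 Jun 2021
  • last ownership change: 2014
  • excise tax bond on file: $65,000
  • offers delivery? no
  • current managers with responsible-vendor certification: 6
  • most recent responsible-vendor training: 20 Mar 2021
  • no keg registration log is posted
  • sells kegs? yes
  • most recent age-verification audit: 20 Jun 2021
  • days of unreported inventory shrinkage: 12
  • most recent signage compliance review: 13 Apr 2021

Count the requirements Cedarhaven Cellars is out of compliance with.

3

1. liquor liability coverage $1,950,000 ≥ $1,950,000 → met
2. signage compliance review 102 days ago vs limit 180 → met
3. condition 'offers delivery' does not hold → requirement n/a → met
4. keg registration log absent → not met
5. age-verification audit 34 days ago vs limit 30 → not met
6. condition 'sells kegs' holds; responsible-vendor training 126 days ago vs limit 120 → not met
7. managers with responsible-vendor certification 6 ≥ 3 → met
8. security system test 48 days ago vs limit 90 → met
9. excise tax bond $65,000 ≥ $60,000 → met
10. days of unreported inventory shrinkage 12 ≤ 15 → met
Not met: 3 of 10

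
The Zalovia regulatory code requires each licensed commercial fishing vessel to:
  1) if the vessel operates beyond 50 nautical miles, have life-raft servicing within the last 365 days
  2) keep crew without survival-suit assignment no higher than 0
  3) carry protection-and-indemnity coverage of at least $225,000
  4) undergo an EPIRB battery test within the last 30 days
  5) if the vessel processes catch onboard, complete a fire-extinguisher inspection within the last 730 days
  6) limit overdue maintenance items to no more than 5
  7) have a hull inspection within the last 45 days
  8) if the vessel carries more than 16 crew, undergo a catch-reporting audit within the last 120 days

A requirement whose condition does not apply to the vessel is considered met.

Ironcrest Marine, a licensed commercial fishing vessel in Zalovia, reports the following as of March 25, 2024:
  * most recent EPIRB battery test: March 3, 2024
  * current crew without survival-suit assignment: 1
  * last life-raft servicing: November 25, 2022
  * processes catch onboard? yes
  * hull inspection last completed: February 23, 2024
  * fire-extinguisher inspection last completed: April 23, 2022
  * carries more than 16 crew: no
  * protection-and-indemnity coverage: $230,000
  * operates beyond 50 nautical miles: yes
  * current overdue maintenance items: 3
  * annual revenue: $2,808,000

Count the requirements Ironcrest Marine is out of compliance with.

2

1. condition 'operates beyond 50 nautical miles' holds; life-raft servicing 486 days ago vs limit 365 → not met
2. crew without survival-suit assignment 1 > 0 → not met
3. protection-and-indemnity coverage $230,000 ≥ $225,000 → met
4. EPIRB battery test 22 days ago vs limit 30 → met
5. condition 'processes catch onboard' holds; fire-extinguisher inspection 702 days ago vs limit 730 → met
6. overdue maintenance items 3 ≤ 5 → met
7. hull inspection 31 days ago vs limit 45 → met
8. condition 'carries more than 16 crew' does not hold → requirement n/a → met
Not met: 2 of 8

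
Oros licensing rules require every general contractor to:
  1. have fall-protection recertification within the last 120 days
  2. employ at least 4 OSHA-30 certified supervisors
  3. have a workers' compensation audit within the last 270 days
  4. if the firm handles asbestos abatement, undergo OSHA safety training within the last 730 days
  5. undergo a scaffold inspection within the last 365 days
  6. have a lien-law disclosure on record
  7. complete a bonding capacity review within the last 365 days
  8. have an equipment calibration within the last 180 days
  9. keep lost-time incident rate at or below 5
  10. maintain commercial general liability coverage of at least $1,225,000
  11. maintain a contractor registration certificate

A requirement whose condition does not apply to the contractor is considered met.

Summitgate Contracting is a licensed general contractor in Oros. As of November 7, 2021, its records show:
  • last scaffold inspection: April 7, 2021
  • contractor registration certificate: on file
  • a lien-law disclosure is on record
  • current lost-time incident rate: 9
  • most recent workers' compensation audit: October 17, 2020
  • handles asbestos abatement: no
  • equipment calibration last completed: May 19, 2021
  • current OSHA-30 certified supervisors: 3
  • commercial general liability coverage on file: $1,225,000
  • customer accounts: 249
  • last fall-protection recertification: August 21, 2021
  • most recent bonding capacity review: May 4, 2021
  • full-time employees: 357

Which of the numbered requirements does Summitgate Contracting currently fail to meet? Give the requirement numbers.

1. fall-protection recertification 78 days ago vs limit 120 → met
2. OSHA-30 certified supervisors 3 < 4 → not met
3. workers' compensation audit 386 days ago vs limit 270 → not met
4. condition 'handles asbestos abatement' does not hold → requirement n/a → met
5. scaffold inspection 214 days ago vs limit 365 → met
6. lien-law disclosure present → met
7. bonding capacity review 187 days ago vs limit 365 → met
8. equipment calibration 172 days ago vs limit 180 → met
9. lost-time incident rate 9 > 5 → not met
10. commercial general liability coverage $1,225,000 ≥ $1,225,000 → met
11. contractor registration certificate present → met
Not met: 2, 3, 9

2, 3, 9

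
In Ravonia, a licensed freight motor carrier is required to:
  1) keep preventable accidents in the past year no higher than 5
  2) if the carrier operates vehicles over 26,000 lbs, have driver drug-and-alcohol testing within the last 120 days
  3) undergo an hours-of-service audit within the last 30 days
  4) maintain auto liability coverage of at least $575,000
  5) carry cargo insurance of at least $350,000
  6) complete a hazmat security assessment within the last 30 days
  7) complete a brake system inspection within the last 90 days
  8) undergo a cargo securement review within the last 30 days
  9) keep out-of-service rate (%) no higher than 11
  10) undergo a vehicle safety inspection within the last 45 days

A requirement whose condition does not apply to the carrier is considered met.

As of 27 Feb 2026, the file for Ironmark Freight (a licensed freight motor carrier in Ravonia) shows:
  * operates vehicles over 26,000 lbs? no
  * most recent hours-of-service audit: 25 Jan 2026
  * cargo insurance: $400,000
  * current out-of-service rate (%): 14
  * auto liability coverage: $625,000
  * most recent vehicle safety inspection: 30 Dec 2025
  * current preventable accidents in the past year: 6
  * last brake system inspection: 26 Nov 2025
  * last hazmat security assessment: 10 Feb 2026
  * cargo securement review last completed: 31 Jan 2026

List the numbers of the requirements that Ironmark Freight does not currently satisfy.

1, 3, 7, 9, 10

1. preventable accidents in the past year 6 > 5 → not met
2. condition 'operates vehicles over 26,000 lbs' does not hold → requirement n/a → met
3. hours-of-service audit 33 days ago vs limit 30 → not met
4. auto liability coverage $625,000 ≥ $575,000 → met
5. cargo insurance $400,000 ≥ $350,000 → met
6. hazmat security assessment 17 days ago vs limit 30 → met
7. brake system inspection 93 days ago vs limit 90 → not met
8. cargo securement review 27 days ago vs limit 30 → met
9. out-of-service rate (%) 14 > 11 → not met
10. vehicle safety inspection 59 days ago vs limit 45 → not met
Not met: 1, 3, 7, 9, 10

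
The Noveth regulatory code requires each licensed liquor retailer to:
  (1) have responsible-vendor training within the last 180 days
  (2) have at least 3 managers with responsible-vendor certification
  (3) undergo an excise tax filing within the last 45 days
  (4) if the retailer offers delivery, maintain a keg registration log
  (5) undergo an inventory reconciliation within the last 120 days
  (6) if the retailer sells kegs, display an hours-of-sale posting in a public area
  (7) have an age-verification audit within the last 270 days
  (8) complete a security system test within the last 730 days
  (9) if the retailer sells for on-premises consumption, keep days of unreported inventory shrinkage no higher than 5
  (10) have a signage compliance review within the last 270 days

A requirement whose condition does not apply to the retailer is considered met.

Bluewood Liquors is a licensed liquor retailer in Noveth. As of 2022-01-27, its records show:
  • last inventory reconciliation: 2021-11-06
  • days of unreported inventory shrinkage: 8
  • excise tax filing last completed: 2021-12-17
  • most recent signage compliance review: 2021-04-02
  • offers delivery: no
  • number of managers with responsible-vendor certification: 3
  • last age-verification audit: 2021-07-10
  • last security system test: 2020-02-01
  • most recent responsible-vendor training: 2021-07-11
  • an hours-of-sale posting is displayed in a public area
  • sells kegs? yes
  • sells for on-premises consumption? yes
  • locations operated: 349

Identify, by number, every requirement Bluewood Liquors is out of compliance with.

1, 9, 10

1. responsible-vendor training 200 days ago vs limit 180 → not met
2. managers with responsible-vendor certification 3 ≥ 3 → met
3. excise tax filing 41 days ago vs limit 45 → met
4. condition 'offers delivery' does not hold → requirement n/a → met
5. inventory reconciliation 82 days ago vs limit 120 → met
6. condition 'sells kegs' holds; hours-of-sale posting present → met
7. age-verification audit 201 days ago vs limit 270 → met
8. security system test 726 days ago vs limit 730 → met
9. condition 'sells for on-premises consumption' holds; days of unreported inventory shrinkage 8 > 5 → not met
10. signage compliance review 300 days ago vs limit 270 → not met
Not met: 1, 9, 10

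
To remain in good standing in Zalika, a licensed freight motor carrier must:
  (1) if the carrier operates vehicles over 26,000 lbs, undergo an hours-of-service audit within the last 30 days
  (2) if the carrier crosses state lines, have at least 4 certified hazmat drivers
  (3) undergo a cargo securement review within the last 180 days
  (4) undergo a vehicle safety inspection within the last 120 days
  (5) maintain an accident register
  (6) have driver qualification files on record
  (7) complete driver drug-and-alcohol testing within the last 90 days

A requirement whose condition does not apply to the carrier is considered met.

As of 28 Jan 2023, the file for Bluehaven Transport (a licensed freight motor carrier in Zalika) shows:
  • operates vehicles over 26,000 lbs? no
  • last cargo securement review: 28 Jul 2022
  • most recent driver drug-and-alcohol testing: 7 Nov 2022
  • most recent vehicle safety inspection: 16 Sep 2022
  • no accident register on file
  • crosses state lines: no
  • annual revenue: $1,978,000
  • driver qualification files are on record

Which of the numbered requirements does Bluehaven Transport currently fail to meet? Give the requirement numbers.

1. condition 'operates vehicles over 26,000 lbs' does not hold → requirement n/a → met
2. condition 'crosses state lines' does not hold → requirement n/a → met
3. cargo securement review 184 days ago vs limit 180 → not met
4. vehicle safety inspection 134 days ago vs limit 120 → not met
5. accident register absent → not met
6. driver qualification files present → met
7. driver drug-and-alcohol testing 82 days ago vs limit 90 → met
Not met: 3, 4, 5

3, 4, 5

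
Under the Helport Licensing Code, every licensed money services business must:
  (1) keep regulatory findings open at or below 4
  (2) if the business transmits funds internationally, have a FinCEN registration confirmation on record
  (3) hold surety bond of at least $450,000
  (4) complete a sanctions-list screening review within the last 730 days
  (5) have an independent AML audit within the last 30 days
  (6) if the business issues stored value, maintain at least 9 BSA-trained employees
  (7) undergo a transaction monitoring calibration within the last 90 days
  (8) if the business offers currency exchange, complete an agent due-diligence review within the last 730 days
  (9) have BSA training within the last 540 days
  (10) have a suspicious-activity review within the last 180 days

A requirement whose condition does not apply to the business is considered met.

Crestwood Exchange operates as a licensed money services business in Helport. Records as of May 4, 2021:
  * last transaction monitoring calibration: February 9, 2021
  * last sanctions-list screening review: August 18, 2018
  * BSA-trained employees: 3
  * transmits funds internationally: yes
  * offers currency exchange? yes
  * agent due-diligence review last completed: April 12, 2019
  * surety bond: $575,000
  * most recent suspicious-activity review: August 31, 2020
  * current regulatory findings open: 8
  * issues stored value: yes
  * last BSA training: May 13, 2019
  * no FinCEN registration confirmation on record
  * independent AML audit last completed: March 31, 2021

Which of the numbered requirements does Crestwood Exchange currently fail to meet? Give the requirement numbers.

1. regulatory findings open 8 > 4 → not met
2. condition 'transmits funds internationally' holds; FinCEN registration confirmation absent → not met
3. surety bond $575,000 ≥ $450,000 → met
4. sanctions-list screening review 990 days ago vs limit 730 → not met
5. independent AML audit 34 days ago vs limit 30 → not met
6. condition 'issues stored value' holds; BSA-trained employees 3 < 9 → not met
7. transaction monitoring calibration 84 days ago vs limit 90 → met
8. condition 'offers currency exchange' holds; agent due-diligence review 753 days ago vs limit 730 → not met
9. BSA training 722 days ago vs limit 540 → not met
10. suspicious-activity review 246 days ago vs limit 180 → not met
Not met: 1, 2, 4, 5, 6, 8, 9, 10

1, 2, 4, 5, 6, 8, 9, 10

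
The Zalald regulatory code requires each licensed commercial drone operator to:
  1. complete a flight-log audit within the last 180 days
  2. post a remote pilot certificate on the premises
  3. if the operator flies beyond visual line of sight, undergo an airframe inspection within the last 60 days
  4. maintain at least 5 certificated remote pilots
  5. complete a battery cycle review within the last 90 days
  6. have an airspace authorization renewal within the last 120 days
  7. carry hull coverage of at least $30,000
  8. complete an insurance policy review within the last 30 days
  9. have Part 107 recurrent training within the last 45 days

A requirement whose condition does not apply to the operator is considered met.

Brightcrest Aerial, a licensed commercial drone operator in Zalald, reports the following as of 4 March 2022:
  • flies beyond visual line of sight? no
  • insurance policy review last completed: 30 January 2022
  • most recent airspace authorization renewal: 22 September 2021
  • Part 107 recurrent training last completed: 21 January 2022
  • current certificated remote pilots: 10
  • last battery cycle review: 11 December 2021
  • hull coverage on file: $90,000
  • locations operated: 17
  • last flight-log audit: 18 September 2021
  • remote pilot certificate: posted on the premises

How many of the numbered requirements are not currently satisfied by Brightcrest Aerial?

2

1. flight-log audit 167 days ago vs limit 180 → met
2. remote pilot certificate present → met
3. condition 'flies beyond visual line of sight' does not hold → requirement n/a → met
4. certificated remote pilots 10 ≥ 5 → met
5. battery cycle review 83 days ago vs limit 90 → met
6. airspace authorization renewal 163 days ago vs limit 120 → not met
7. hull coverage $90,000 ≥ $30,000 → met
8. insurance policy review 33 days ago vs limit 30 → not met
9. Part 107 recurrent training 42 days ago vs limit 45 → met
Not met: 2 of 9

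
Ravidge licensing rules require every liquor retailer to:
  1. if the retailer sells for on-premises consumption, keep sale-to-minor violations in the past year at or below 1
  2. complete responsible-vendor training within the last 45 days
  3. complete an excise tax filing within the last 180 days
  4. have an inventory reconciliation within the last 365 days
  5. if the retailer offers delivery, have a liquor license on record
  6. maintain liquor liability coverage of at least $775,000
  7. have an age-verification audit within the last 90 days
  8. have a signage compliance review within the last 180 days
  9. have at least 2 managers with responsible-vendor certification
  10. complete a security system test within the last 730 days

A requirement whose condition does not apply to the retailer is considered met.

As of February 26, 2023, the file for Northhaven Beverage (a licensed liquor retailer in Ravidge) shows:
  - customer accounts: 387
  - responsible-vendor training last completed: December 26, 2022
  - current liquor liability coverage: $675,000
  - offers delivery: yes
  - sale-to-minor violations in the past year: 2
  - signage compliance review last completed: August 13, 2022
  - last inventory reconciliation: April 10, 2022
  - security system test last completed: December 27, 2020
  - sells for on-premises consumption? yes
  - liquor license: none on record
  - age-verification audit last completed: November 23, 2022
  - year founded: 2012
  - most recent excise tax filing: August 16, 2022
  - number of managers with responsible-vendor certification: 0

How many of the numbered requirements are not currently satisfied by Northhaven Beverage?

1. condition 'sells for on-premises consumption' holds; sale-to-minor violations in the past year 2 > 1 → not met
2. responsible-vendor training 62 days ago vs limit 45 → not met
3. excise tax filing 194 days ago vs limit 180 → not met
4. inventory reconciliation 322 days ago vs limit 365 → met
5. condition 'offers delivery' holds; liquor license absent → not met
6. liquor liability coverage $675,000 < $775,000 → not met
7. age-verification audit 95 days ago vs limit 90 → not met
8. signage compliance review 197 days ago vs limit 180 → not met
9. managers with responsible-vendor certification 0 < 2 → not met
10. security system test 791 days ago vs limit 730 → not met
Not met: 9 of 10

9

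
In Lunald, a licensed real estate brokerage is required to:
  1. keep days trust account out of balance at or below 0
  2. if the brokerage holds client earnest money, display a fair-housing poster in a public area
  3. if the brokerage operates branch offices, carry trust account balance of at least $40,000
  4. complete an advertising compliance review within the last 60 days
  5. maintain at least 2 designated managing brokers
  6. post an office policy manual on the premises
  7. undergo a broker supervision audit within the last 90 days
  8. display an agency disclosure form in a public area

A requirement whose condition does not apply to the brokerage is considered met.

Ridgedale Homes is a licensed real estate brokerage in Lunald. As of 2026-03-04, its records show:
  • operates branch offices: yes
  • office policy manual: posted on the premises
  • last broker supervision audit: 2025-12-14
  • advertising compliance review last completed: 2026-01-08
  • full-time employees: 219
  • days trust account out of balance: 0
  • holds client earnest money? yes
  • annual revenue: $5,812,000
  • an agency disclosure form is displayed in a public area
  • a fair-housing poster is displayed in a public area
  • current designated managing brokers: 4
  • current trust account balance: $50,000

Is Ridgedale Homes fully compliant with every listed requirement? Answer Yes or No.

1. days trust account out of balance 0 ≤ 0 → met
2. condition 'holds client earnest money' holds; fair-housing poster present → met
3. condition 'operates branch offices' holds; trust account balance $50,000 ≥ $40,000 → met
4. advertising compliance review 55 days ago vs limit 60 → met
5. designated managing brokers 4 ≥ 2 → met
6. office policy manual present → met
7. broker supervision audit 80 days ago vs limit 90 → met
8. agency disclosure form present → met
All met.

Yes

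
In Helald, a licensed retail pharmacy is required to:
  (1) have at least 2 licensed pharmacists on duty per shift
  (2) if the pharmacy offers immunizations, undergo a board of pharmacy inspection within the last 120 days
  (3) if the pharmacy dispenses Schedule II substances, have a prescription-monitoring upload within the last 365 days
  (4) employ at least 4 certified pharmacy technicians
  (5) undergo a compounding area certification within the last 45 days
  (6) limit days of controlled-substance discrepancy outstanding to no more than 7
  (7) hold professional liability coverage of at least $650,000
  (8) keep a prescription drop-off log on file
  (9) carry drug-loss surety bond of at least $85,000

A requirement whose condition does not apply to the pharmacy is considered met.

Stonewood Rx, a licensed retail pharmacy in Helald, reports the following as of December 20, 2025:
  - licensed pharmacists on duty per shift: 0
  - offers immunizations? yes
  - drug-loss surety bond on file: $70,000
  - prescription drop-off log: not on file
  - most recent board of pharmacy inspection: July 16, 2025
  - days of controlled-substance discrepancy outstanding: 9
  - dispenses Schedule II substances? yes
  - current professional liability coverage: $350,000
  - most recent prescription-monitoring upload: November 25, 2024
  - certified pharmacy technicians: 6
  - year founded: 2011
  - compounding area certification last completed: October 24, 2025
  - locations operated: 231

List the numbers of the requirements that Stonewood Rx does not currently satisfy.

1, 2, 3, 5, 6, 7, 8, 9

1. licensed pharmacists on duty per shift 0 < 2 → not met
2. condition 'offers immunizations' holds; board of pharmacy inspection 157 days ago vs limit 120 → not met
3. condition 'dispenses Schedule II substances' holds; prescription-monitoring upload 390 days ago vs limit 365 → not met
4. certified pharmacy technicians 6 ≥ 4 → met
5. compounding area certification 57 days ago vs limit 45 → not met
6. days of controlled-substance discrepancy outstanding 9 > 7 → not met
7. professional liability coverage $350,000 < $650,000 → not met
8. prescription drop-off log absent → not met
9. drug-loss surety bond $70,000 < $85,000 → not met
Not met: 1, 2, 3, 5, 6, 7, 8, 9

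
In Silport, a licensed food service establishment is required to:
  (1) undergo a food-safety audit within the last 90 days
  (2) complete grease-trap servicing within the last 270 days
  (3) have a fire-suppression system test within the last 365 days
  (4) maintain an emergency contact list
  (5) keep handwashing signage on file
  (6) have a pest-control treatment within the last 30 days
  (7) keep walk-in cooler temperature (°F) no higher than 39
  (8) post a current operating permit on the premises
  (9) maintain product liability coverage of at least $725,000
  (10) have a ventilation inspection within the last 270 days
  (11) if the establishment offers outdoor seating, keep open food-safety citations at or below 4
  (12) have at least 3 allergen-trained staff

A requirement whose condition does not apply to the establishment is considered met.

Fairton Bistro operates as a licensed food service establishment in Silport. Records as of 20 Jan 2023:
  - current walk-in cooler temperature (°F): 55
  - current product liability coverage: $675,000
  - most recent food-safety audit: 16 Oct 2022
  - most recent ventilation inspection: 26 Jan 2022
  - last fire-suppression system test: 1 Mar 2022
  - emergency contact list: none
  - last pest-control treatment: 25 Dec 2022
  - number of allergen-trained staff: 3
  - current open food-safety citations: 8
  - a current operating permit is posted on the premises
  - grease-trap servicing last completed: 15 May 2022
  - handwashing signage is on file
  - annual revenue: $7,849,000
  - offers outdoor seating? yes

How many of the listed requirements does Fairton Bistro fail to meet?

6

1. food-safety audit 96 days ago vs limit 90 → not met
2. grease-trap servicing 250 days ago vs limit 270 → met
3. fire-suppression system test 325 days ago vs limit 365 → met
4. emergency contact list absent → not met
5. handwashing signage present → met
6. pest-control treatment 26 days ago vs limit 30 → met
7. walk-in cooler temperature (°F) 55 > 39 → not met
8. current operating permit present → met
9. product liability coverage $675,000 < $725,000 → not met
10. ventilation inspection 359 days ago vs limit 270 → not met
11. condition 'offers outdoor seating' holds; open food-safety citations 8 > 4 → not met
12. allergen-trained staff 3 ≥ 3 → met
Not met: 6 of 12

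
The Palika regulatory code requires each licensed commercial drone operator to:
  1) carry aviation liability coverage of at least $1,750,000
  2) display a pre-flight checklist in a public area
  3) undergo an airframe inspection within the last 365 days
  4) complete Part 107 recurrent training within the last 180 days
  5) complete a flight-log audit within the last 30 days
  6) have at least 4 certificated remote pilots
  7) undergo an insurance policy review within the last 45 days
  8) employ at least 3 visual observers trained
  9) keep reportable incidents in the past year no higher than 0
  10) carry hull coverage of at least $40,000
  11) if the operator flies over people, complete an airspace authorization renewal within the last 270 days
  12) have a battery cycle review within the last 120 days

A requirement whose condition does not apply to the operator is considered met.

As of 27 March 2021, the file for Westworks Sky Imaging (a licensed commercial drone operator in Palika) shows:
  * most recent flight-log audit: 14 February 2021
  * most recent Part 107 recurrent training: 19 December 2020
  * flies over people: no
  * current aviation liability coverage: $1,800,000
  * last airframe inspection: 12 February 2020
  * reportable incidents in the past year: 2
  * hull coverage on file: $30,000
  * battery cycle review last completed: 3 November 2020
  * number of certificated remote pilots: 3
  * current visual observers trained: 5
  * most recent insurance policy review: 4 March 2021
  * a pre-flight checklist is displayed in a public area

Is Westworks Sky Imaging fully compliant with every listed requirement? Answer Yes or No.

No

1. aviation liability coverage $1,800,000 ≥ $1,750,000 → met
2. pre-flight checklist present → met
3. airframe inspection 409 days ago vs limit 365 → not met
4. Part 107 recurrent training 98 days ago vs limit 180 → met
5. flight-log audit 41 days ago vs limit 30 → not met
6. certificated remote pilots 3 < 4 → not met
7. insurance policy review 23 days ago vs limit 45 → met
8. visual observers trained 5 ≥ 3 → met
9. reportable incidents in the past year 2 > 0 → not met
10. hull coverage $30,000 < $40,000 → not met
11. condition 'flies over people' does not hold → requirement n/a → met
12. battery cycle review 144 days ago vs limit 120 → not met
Not met: 3, 5, 6, 9, 10, 12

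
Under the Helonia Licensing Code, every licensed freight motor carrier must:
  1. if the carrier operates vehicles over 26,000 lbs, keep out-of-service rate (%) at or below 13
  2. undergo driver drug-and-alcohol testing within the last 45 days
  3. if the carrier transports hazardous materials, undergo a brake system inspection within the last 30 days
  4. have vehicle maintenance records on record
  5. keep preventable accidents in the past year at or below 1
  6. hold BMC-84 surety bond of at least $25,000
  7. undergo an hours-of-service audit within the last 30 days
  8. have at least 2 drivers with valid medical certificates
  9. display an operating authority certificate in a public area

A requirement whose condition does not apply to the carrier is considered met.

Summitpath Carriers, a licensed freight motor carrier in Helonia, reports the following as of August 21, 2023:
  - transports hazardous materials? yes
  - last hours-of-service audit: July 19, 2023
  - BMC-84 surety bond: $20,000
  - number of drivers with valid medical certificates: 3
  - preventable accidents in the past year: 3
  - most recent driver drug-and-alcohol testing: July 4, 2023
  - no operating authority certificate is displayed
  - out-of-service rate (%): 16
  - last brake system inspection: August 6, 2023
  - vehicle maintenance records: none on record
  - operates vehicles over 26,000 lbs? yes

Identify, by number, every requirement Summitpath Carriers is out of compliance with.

1, 2, 4, 5, 6, 7, 9

1. condition 'operates vehicles over 26,000 lbs' holds; out-of-service rate (%) 16 > 13 → not met
2. driver drug-and-alcohol testing 48 days ago vs limit 45 → not met
3. condition 'transports hazardous materials' holds; brake system inspection 15 days ago vs limit 30 → met
4. vehicle maintenance records absent → not met
5. preventable accidents in the past year 3 > 1 → not met
6. BMC-84 surety bond $20,000 < $25,000 → not met
7. hours-of-service audit 33 days ago vs limit 30 → not met
8. drivers with valid medical certificates 3 ≥ 2 → met
9. operating authority certificate absent → not met
Not met: 1, 2, 4, 5, 6, 7, 9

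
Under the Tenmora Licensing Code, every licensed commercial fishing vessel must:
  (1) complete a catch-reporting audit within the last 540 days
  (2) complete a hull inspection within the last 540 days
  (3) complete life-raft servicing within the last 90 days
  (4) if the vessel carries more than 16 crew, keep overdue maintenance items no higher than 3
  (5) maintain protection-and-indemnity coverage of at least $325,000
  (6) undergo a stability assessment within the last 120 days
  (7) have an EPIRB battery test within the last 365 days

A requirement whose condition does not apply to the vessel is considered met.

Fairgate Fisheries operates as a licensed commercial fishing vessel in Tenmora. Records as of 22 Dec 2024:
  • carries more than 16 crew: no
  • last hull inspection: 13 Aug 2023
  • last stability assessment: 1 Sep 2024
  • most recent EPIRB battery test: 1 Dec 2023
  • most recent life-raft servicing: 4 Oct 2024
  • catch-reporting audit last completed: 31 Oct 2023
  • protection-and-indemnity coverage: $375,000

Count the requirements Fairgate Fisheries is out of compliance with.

1. catch-reporting audit 418 days ago vs limit 540 → met
2. hull inspection 497 days ago vs limit 540 → met
3. life-raft servicing 79 days ago vs limit 90 → met
4. condition 'carries more than 16 crew' does not hold → requirement n/a → met
5. protection-and-indemnity coverage $375,000 ≥ $325,000 → met
6. stability assessment 112 days ago vs limit 120 → met
7. EPIRB battery test 387 days ago vs limit 365 → not met
Not met: 1 of 7

1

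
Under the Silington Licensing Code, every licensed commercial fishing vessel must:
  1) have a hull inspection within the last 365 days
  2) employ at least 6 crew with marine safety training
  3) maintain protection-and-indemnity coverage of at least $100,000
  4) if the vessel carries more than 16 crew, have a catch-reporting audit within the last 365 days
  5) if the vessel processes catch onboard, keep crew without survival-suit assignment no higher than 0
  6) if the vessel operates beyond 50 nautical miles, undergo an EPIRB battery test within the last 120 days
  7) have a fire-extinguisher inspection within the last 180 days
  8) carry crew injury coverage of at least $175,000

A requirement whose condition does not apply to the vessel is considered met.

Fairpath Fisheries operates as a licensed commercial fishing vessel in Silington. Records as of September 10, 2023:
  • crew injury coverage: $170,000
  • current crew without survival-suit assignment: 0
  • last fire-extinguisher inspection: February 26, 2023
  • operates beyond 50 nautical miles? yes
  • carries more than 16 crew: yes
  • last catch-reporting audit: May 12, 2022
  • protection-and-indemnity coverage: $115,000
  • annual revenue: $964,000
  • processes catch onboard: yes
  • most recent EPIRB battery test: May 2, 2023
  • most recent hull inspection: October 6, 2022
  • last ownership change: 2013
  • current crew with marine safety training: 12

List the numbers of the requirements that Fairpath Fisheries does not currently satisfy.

4, 6, 7, 8

1. hull inspection 339 days ago vs limit 365 → met
2. crew with marine safety training 12 ≥ 6 → met
3. protection-and-indemnity coverage $115,000 ≥ $100,000 → met
4. condition 'carries more than 16 crew' holds; catch-reporting audit 486 days ago vs limit 365 → not met
5. condition 'processes catch onboard' holds; crew without survival-suit assignment 0 ≤ 0 → met
6. condition 'operates beyond 50 nautical miles' holds; EPIRB battery test 131 days ago vs limit 120 → not met
7. fire-extinguisher inspection 196 days ago vs limit 180 → not met
8. crew injury coverage $170,000 < $175,000 → not met
Not met: 4, 6, 7, 8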